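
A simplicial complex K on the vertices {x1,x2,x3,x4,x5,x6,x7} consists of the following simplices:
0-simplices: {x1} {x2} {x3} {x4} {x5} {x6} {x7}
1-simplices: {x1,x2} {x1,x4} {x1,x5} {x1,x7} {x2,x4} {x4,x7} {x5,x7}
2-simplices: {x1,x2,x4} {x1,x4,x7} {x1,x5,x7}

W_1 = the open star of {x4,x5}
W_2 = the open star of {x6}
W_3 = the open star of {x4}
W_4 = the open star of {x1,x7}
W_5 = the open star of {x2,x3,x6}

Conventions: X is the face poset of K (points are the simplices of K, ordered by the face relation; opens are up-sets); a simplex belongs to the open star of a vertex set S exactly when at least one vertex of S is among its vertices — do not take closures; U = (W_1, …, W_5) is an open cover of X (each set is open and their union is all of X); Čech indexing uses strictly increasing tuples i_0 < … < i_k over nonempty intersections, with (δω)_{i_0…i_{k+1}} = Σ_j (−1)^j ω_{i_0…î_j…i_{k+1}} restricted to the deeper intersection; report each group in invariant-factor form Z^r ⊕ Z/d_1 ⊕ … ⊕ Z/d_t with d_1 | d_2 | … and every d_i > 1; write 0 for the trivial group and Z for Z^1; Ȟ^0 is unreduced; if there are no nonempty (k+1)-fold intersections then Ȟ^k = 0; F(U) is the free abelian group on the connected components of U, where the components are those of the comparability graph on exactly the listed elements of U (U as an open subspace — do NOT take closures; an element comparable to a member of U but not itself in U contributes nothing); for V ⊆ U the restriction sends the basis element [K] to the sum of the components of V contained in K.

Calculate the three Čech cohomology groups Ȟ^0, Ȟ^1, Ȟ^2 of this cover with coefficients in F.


Ȟ^0 ≅ Z^3,  Ȟ^1 ≅ 0,  Ȟ^2 ≅ 0

cover nerve:
  W1={{x4},{x5},{x1,x4},{x1,x5},{x2,x4},{x4,x7},{x5,x7},{x1,x2,x4},{x1,x4,x7},{x1,x5,x7}} W2={{x6}} W3={{x4},{x1,x4},{x2,x4},{x4,x7},{x1,x2,x4},{x1,x4,x7}} W4={{x1},{x7},{x1,x2},{x1,x4},{x1,x5},{x1,x7},{x4,x7},{x5,x7},{x1,x2,x4},{x1,x4,x7},{x1,x5,x7}} W5={{x2},{x3},{x6},{x1,x2},{x2,x4},{x1,x2,x4}}
  W13={{x4},{x1,x4},{x2,x4},{x4,x7},{x1,x2,x4},{x1,x4,x7}} W14={{x1,x4},{x1,x5},{x4,x7},{x5,x7},{x1,x2,x4},{x1,x4,x7},{x1,x5,x7}} W15={{x2,x4},{x1,x2,x4}} W25={{x6}} W34={{x1,x4},{x4,x7},{x1,x2,x4},{x1,x4,x7}} W35={{x2,x4},{x1,x2,x4}} W45={{x1,x2},{x1,x2,x4}}
  W134={{x1,x4},{x4,x7},{x1,x2,x4},{x1,x4,x7}} W135={{x2,x4},{x1,x2,x4}} W145={{x1,x2,x4}} W345={{x1,x2,x4}}
  W1345={{x1,x2,x4}}
components per intersection:
  W1: {{x4},{x1,x4},{x2,x4},{x4,x7},{x1,x2,x4},{x1,x4,x7}} {{x5},{x1,x5},{x5,x7},{x1,x5,x7}}
  W2: {{x6}}
  W3: {{x4},{x1,x4},{x2,x4},{x4,x7},{x1,x2,x4},{x1,x4,x7}}
  W4: {{x1},{x7},{x1,x2},{x1,x4},{x1,x5},{x1,x7},{x4,x7},{x5,x7},{x1,x2,x4},{x1,x4,x7},{x1,x5,x7}}
  W5: {{x2},{x1,x2},{x2,x4},{x1,x2,x4}} {{x3}} {{x6}}
  W13: {{x4},{x1,x4},{x2,x4},{x4,x7},{x1,x2,x4},{x1,x4,x7}}
  W14: {{x1,x4},{x4,x7},{x1,x2,x4},{x1,x4,x7}} {{x1,x5},{x5,x7},{x1,x5,x7}}
  W15: {{x2,x4},{x1,x2,x4}}
  W25: {{x6}}
  W34: {{x1,x4},{x4,x7},{x1,x2,x4},{x1,x4,x7}}
  W35: {{x2,x4},{x1,x2,x4}}
  W45: {{x1,x2},{x1,x2,x4}}
  W134: {{x1,x4},{x4,x7},{x1,x2,x4},{x1,x4,x7}}
  W135: {{x2,x4},{x1,x2,x4}}
  W145: {{x1,x2,x4}}
  W345: {{x1,x2,x4}}
  W1345: {{x1,x2,x4}}
C dims 8,8,4,1; δ0: rk 5, SNF 1^5; δ1: rk 3, SNF 1^3; δ2: rk 1, SNF 1^1
Ȟ^0: (8−5)−0=3 ⇒ Z^3
Ȟ^1: (8−3)−5=0 ⇒ 0
Ȟ^2: (4−1)−3=0 ⇒ 0


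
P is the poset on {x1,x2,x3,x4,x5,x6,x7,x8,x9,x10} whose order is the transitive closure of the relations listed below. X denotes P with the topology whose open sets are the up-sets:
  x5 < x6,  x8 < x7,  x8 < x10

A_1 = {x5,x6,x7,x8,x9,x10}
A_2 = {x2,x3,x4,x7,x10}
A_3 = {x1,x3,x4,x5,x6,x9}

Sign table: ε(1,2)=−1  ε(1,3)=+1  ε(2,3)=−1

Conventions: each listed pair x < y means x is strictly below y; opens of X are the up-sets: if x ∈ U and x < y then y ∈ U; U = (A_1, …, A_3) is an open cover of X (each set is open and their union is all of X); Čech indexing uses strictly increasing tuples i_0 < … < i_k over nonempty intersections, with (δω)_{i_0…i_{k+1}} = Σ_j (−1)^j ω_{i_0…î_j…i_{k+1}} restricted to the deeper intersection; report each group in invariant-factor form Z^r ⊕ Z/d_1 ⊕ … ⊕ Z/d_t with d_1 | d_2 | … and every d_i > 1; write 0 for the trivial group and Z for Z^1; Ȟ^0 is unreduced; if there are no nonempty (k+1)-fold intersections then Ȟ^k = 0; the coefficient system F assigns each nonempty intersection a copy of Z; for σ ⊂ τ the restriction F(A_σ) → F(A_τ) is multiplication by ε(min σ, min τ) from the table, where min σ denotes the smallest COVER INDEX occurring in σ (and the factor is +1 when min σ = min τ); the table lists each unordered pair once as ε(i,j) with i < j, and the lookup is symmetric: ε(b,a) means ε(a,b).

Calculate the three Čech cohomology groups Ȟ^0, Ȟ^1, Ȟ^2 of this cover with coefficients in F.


intersection data:
  A12={x7,x10} A13={x5,x6,x9} A23={x3,x4}
C dims 3,3; δ0: rk 2, SNF 1^2
Ȟ^0 = (3 − 2) − 0 = 1, so Ȟ^0 ≅ Z
Ȟ^1 = (3 − 0) − 2 = 1, so Ȟ^1 ≅ Z
Ȟ^2 = (0 − 0) − 0 = 0, so Ȟ^2 ≅ 0

Ȟ^0 = Z, Ȟ^1 = Z, Ȟ^2 = 0


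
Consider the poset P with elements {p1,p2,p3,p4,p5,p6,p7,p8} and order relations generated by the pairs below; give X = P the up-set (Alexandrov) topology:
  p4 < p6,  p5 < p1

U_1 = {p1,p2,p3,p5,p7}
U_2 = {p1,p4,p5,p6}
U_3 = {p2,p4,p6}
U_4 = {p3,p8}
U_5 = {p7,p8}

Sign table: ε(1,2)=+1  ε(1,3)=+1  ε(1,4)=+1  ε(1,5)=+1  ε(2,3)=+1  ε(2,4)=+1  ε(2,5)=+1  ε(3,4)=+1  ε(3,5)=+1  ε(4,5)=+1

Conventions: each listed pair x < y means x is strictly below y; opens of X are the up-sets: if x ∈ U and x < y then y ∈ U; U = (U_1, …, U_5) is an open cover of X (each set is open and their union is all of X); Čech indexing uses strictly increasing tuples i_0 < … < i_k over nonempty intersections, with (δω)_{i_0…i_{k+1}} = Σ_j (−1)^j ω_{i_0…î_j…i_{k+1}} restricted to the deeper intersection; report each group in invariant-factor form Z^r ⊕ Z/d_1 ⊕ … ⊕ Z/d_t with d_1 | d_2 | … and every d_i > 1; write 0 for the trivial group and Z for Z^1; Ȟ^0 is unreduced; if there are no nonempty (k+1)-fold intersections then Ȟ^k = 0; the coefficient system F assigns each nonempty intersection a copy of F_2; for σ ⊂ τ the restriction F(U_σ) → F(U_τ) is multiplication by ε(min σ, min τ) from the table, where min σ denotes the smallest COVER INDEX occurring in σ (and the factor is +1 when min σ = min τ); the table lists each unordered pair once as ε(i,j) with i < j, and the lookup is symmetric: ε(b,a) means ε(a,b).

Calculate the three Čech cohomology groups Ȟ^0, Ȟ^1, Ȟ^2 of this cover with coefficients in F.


Ȟ^0 ≅ Z/2; Ȟ^1 ≅ Z/2 ⊕ Z/2; Ȟ^2 ≅ 0

nonempty overlaps:
  U12={p1,p5} U13={p2} U14={p3} U15={p7} U23={p4,p6} U45={p8}
C dims 5,6; δ0: rk_F2 4
degree 0: 5−4−0 = 1 → Ȟ^0 ≅ Z/2
degree 1: 6−0−4 = 2 → Ȟ^1 ≅ Z/2 ⊕ Z/2
degree 2: 0−0−0 = 0 → Ȟ^2 ≅ 0


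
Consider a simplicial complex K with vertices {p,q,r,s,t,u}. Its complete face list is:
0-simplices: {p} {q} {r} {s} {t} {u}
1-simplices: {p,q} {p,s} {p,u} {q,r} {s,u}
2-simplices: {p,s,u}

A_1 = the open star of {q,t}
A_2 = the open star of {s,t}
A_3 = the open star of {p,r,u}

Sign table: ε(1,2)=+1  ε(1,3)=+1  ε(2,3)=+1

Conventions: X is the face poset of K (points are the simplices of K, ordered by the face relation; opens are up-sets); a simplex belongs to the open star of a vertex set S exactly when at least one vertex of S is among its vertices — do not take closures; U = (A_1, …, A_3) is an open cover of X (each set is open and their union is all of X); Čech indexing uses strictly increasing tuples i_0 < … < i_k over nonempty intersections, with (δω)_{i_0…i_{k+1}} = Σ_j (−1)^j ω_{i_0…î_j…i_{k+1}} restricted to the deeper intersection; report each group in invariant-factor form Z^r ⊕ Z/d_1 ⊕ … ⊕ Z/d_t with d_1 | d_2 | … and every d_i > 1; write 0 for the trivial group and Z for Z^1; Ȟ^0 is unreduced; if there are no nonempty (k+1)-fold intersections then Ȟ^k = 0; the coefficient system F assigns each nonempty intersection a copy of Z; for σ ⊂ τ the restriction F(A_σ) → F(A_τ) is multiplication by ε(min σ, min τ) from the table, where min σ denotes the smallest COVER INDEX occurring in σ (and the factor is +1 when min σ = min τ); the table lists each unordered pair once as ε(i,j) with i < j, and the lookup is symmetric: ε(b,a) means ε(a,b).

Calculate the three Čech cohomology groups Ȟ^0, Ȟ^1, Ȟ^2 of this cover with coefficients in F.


Ȟ^0(U;F) ≅ Z,  Ȟ^1(U;F) ≅ Z,  Ȟ^2(U;F) ≅ 0

intersection data:
  A1={{q},{t},{p,q},{q,r}} A2={{s},{t},{p,s},{s,u},{p,s,u}} A3={{p},{r},{u},{p,q},{p,s},{p,u},{q,r},{s,u},{p,s,u}}
  A12={{t}} A13={{p,q},{q,r}} A23={{p,s},{s,u},{p,s,u}}
C dims 3,3; δ0: rk 2, SNF 1^2
Ȟ^0 = (3 − 2) − 0 = 1, so Ȟ^0 ≅ Z
Ȟ^1 = (3 − 0) − 2 = 1, so Ȟ^1 ≅ Z
Ȟ^2 = (0 − 0) − 0 = 0, so Ȟ^2 ≅ 0


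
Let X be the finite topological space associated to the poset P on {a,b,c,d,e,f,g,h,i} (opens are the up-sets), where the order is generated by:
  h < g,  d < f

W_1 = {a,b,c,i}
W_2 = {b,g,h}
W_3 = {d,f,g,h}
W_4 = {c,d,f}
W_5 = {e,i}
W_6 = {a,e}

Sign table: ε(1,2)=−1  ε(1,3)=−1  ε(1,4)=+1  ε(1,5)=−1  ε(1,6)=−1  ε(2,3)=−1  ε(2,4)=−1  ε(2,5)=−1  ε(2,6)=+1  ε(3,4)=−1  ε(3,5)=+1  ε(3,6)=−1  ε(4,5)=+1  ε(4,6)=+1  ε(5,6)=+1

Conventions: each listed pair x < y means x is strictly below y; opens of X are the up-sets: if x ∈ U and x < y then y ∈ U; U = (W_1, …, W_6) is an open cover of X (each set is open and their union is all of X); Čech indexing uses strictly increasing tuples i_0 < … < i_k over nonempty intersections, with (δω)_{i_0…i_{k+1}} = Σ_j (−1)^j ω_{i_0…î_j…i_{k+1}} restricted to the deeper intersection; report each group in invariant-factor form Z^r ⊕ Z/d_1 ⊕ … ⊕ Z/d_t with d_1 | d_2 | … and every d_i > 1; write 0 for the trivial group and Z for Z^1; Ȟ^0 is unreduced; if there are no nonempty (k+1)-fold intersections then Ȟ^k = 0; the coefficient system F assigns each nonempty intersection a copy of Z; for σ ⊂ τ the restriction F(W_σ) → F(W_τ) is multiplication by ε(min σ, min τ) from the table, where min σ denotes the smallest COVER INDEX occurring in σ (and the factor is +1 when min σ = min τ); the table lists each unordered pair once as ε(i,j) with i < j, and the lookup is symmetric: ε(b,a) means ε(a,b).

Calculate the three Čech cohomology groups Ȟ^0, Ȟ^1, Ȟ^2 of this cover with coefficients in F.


nerve simplices:
  W12={b} W14={c} W15={i} W16={a} W23={g,h} W34={d,f} W56={e}
C dims 6,7; δ0: rk 6, SNF 1^5·2
degree 0: 6−6−0 = 0 → Ȟ^0 ≅ 0
degree 1: 7−0−6 = 1 plus torsion [2] → Ȟ^1 ≅ Z ⊕ Z/2
degree 2: 0−0−0 = 0 → Ȟ^2 ≅ 0

Ȟ^0 ≅ 0, Ȟ^1 ≅ Z ⊕ Z/2 and Ȟ^2 ≅ 0


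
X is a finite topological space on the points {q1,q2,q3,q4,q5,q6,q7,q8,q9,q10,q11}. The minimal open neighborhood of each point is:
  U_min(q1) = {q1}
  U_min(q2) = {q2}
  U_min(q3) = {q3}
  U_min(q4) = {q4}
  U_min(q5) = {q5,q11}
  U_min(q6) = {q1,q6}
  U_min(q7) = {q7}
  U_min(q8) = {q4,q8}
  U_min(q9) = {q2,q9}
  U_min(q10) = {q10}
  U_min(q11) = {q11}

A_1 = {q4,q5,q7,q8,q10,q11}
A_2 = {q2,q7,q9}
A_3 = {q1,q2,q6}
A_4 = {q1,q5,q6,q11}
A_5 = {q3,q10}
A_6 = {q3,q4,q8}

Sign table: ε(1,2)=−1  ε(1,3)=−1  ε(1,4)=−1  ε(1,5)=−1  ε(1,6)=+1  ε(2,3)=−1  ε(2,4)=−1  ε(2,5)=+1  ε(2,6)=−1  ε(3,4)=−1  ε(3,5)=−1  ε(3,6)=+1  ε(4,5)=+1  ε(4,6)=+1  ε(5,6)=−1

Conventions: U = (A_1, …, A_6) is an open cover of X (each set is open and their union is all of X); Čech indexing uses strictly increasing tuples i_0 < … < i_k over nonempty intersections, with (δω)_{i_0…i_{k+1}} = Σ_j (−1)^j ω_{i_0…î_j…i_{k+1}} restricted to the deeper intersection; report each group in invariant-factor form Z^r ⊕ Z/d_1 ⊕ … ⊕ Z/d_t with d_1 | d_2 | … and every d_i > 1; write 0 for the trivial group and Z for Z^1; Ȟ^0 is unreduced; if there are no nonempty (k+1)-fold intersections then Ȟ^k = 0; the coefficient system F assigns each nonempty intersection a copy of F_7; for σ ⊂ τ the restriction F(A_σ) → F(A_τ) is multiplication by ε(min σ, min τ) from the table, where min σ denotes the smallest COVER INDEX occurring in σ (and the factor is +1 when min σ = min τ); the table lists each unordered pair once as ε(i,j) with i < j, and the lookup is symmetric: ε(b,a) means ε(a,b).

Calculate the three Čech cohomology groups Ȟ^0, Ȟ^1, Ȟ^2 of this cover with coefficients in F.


Ȟ^0 ≅ Z/7; Ȟ^1 ≅ Z/7 ⊕ Z/7; Ȟ^2 ≅ 0

nerve simplices:
  A12={q7} A14={q5,q11} A15={q10} A16={q4,q8} A23={q2} A34={q1,q6} A56={q3}
C dims 6,7; δ0: rk_F7 5
degree 0: 6−5−0 = 1 → Ȟ^0 ≅ Z/7
degree 1: 7−0−5 = 2 → Ȟ^1 ≅ Z/7 ⊕ Z/7
degree 2: 0−0−0 = 0 → Ȟ^2 ≅ 0


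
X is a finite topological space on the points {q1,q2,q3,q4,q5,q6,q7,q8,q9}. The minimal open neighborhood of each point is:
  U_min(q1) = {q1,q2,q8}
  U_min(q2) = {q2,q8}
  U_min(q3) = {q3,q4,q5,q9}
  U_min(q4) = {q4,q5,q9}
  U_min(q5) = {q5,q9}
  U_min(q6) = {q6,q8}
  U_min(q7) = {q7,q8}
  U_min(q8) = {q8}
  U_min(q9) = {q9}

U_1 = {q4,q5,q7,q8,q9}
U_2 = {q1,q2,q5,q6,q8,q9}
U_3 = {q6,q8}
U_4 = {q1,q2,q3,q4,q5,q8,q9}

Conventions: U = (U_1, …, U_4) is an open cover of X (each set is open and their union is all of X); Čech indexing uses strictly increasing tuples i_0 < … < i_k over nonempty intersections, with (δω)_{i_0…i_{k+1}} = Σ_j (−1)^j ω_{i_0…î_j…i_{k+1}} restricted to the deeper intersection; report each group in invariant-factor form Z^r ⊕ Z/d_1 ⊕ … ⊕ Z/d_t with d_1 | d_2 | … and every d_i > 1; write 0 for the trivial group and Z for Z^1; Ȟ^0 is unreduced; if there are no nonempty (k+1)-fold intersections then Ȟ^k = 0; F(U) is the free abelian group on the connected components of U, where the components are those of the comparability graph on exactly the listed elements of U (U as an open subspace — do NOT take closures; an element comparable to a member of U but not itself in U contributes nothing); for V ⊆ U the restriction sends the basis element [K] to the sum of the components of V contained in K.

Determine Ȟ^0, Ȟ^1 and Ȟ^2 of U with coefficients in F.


Ȟ^0(U;F) ≅ Z^2, Ȟ^1(U;F) ≅ 0, Ȟ^2(U;F) ≅ 0

nerve of the cover:
  U12={q5,q8,q9} U13={q8} U14={q4,q5,q8,q9} U23={q6,q8} U24={q1,q2,q5,q8,q9} U34={q8}
  U123={q8} U124={q5,q8,q9} U134={q8} U234={q8}
  U1234={q8}
components per intersection:
  U1: {q4,q5,q9} {q7,q8}
  U2: {q1,q2,q6,q8} {q5,q9}
  U3: {q6,q8}
  U4: {q1,q2,q8} {q3,q4,q5,q9}
  U12: {q5,q9} {q8}
  U13: {q8}
  U14: {q4,q5,q9} {q8}
  U23: {q6,q8}
  U24: {q1,q2,q8} {q5,q9}
  U34: {q8}
  U123: {q8}
  U124: {q5,q9} {q8}
  U134: {q8}
  U234: {q8}
  U1234: {q8}
C dims 7,9,5,1; δ0: rk 5, SNF 1^5; δ1: rk 4, SNF 1^4; δ2: rk 1, SNF 1^1
Ȟ^0 = (7 − 5) − 0 = 2, so Ȟ^0 ≅ Z^2
Ȟ^1 = (9 − 4) − 5 = 0, so Ȟ^1 ≅ 0
Ȟ^2 = (5 − 1) − 4 = 0, so Ȟ^2 ≅ 0


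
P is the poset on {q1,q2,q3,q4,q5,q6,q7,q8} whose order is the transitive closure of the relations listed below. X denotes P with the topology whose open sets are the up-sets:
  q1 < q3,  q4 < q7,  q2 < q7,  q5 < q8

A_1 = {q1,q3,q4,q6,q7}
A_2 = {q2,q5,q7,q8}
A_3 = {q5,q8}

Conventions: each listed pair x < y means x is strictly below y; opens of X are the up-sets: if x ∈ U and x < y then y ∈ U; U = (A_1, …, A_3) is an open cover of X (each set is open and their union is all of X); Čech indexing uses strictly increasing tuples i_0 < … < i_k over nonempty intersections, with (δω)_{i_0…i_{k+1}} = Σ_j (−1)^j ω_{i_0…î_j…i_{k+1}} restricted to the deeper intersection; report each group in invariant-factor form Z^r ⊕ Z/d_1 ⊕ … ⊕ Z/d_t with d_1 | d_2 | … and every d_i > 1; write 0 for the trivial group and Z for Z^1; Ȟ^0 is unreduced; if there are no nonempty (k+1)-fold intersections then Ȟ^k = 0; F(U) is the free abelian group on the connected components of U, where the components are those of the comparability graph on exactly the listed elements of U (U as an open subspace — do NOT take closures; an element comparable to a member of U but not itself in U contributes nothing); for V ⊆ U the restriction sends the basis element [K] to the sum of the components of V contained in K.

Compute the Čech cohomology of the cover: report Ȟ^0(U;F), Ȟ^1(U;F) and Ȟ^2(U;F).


Ȟ^0 = Z^4, Ȟ^1 = 0, Ȟ^2 = 0

nerve simplices:
  A12={q7} A23={q5,q8}
components per intersection:
  A1: {q1,q3} {q4,q7} {q6}
  A2: {q2,q7} {q5,q8}
  A3: {q5,q8}
  A12: {q7}
  A23: {q5,q8}
C dims 6,2; δ0: rk 2, SNF 1^2
degree 0: 6−2−0 = 4 → Ȟ^0 ≅ Z^4
degree 1: 2−0−2 = 0 → Ȟ^1 ≅ 0
degree 2: 0−0−0 = 0 → Ȟ^2 ≅ 0


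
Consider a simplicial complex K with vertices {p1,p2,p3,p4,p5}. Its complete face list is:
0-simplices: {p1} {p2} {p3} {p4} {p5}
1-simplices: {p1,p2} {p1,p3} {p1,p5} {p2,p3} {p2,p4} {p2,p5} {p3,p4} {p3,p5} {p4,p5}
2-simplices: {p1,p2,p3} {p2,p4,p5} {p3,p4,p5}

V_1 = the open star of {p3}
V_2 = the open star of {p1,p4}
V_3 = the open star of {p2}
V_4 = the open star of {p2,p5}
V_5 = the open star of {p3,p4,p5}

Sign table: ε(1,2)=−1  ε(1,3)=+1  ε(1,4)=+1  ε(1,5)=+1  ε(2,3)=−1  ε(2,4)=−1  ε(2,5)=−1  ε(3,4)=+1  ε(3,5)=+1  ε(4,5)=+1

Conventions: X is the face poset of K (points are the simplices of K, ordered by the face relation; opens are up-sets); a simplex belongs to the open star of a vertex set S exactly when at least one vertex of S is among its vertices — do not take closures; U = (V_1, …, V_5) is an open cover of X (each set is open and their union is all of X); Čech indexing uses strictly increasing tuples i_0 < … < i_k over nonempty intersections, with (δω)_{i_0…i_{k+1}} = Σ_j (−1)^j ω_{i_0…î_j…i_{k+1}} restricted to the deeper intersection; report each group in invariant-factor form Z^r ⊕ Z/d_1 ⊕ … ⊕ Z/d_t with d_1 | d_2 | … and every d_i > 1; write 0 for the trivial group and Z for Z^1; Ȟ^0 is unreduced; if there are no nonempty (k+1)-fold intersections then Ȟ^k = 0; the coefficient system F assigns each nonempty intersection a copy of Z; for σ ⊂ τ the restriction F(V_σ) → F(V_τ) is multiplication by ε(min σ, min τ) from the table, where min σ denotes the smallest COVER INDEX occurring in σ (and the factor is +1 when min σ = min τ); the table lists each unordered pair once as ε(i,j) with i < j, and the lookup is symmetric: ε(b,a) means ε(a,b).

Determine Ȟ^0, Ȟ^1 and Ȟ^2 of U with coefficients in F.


intersection data:
  V1={{p3},{p1,p3},{p2,p3},{p3,p4},{p3,p5},{p1,p2,p3},{p3,p4,p5}} V2={{p1},{p4},{p1,p2},{p1,p3},{p1,p5},{p2,p4},{p3,p4},{p4,p5},{p1,p2,p3},{p2,p4,p5},{p3,p4,p5}} V3={{p2},{p1,p2},{p2,p3},{p2,p4},{p2,p5},{p1,p2,p3},{p2,p4,p5}} V4={{p2},{p5},{p1,p2},{p1,p5},{p2,p3},{p2,p4},{p2,p5},{p3,p5},{p4,p5},{p1,p2,p3},{p2,p4,p5},{p3,p4,p5}} V5={{p3},{p4},{p5},{p1,p3},{p1,p5},{p2,p3},{p2,p4},{p2,p5},{p3,p4},{p3,p5},{p4,p5},{p1,p2,p3},{p2,p4,p5},{p3,p4,p5}}
  V12={{p1,p3},{p3,p4},{p1,p2,p3},{p3,p4,p5}} V13={{p2,p3},{p1,p2,p3}} V14={{p2,p3},{p3,p5},{p1,p2,p3},{p3,p4,p5}} V15={{p3},{p1,p3},{p2,p3},{p3,p4},{p3,p5},{p1,p2,p3},{p3,p4,p5}} V23={{p1,p2},{p2,p4},{p1,p2,p3},{p2,p4,p5}} V24={{p1,p2},{p1,p5},{p2,p4},{p4,p5},{p1,p2,p3},{p2,p4,p5},{p3,p4,p5}} V25={{p4},{p1,p3},{p1,p5},{p2,p4},{p3,p4},{p4,p5},{p1,p2,p3},{p2,p4,p5},{p3,p4,p5}} V34={{p2},{p1,p2},{p2,p3},{p2,p4},{p2,p5},{p1,p2,p3},{p2,p4,p5}} V35={{p2,p3},{p2,p4},{p2,p5},{p1,p2,p3},{p2,p4,p5}} V45={{p5},{p1,p5},{p2,p3},{p2,p4},{p2,p5},{p3,p5},{p4,p5},{p1,p2,p3},{p2,p4,p5},{p3,p4,p5}}
  V123={{p1,p2,p3}} V124={{p1,p2,p3},{p3,p4,p5}} V125={{p1,p3},{p3,p4},{p1,p2,p3},{p3,p4,p5}} V134={{p2,p3},{p1,p2,p3}} V135={{p2,p3},{p1,p2,p3}} V145={{p2,p3},{p3,p5},{p1,p2,p3},{p3,p4,p5}} V234={{p1,p2},{p2,p4},{p1,p2,p3},{p2,p4,p5}} V235={{p2,p4},{p1,p2,p3},{p2,p4,p5}} V245={{p1,p5},{p2,p4},{p4,p5},{p1,p2,p3},{p2,p4,p5},{p3,p4,p5}} V345={{p2,p3},{p2,p4},{p2,p5},{p1,p2,p3},{p2,p4,p5}}
  V1234={{p1,p2,p3}} V1235={{p1,p2,p3}} V1245={{p1,p2,p3},{p3,p4,p5}} V1345={{p2,p3},{p1,p2,p3}} V2345={{p2,p4},{p1,p2,p3},{p2,p4,p5}}
  V12345={{p1,p2,p3}}
C dims 5,10,10,5; δ0: rk 4, SNF 1^4; δ1: rk 6, SNF 1^6; δ2: rk 4, SNF 1^4
Ȟ^0 = (5 − 4) − 0 = 1, so Ȟ^0 ≅ Z
Ȟ^1 = (10 − 6) − 4 = 0, so Ȟ^1 ≅ 0
Ȟ^2 = (10 − 4) − 6 = 0, so Ȟ^2 ≅ 0

Ȟ^0 = Z, Ȟ^1 = 0, Ȟ^2 = 0


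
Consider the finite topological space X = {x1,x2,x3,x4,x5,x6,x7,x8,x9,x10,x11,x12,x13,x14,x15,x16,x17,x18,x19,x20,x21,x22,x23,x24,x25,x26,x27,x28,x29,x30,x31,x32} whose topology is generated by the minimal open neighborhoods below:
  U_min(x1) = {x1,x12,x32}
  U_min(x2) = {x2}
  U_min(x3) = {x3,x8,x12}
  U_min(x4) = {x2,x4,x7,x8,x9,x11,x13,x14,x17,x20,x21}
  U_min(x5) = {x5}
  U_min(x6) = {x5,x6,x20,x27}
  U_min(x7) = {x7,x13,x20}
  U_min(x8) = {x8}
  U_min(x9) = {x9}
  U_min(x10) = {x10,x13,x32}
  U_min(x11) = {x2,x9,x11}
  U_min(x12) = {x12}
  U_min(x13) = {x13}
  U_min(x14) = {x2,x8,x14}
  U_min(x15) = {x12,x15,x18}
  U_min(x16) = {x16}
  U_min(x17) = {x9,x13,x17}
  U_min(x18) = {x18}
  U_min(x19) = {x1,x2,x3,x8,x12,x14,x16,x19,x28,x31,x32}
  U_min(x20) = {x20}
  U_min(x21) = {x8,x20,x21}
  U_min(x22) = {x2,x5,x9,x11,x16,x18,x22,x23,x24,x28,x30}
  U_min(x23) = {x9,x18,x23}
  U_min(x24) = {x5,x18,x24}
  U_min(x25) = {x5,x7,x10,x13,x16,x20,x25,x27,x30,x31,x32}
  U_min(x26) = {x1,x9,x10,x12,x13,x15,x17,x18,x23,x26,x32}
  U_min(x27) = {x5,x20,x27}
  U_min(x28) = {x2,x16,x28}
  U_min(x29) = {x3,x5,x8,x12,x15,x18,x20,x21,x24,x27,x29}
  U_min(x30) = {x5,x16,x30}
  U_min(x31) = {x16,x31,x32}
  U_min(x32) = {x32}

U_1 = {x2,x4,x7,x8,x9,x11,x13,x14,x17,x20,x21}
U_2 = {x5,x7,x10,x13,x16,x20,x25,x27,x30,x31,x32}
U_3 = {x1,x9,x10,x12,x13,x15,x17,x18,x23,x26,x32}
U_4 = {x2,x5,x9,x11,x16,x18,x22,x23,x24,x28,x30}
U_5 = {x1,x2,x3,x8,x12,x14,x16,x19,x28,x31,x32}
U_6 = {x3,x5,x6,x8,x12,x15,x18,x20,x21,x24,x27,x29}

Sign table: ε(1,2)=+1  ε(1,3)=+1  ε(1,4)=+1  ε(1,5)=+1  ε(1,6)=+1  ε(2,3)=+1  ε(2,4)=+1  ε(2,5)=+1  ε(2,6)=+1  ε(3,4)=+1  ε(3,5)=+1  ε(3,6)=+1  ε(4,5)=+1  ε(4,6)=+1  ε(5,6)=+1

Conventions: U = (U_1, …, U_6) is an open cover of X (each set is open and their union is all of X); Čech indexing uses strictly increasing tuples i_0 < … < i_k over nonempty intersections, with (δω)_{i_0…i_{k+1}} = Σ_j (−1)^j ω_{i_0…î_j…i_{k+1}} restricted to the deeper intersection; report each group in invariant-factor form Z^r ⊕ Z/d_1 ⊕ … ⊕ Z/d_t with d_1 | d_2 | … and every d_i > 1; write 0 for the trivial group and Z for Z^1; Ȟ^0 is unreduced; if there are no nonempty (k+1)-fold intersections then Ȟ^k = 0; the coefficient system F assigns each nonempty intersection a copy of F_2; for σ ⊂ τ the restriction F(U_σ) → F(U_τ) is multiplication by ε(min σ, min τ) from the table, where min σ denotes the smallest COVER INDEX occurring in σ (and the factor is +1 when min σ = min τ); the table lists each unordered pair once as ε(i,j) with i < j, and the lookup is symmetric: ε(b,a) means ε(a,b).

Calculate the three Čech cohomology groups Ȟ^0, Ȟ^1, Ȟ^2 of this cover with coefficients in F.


Ȟ^0(U;F) ≅ Z/2, Ȟ^1(U;F) ≅ Z/2 and Ȟ^2(U;F) ≅ Z/2

intersection data:
  U12={x7,x13,x20} U13={x9,x13,x17} U14={x2,x9,x11} U15={x2,x8,x14} U16={x8,x20,x21} U23={x10,x13,x32} U24={x5,x16,x30} U25={x16,x31,x32} U26={x5,x20,x27} U34={x9,x18,x23} U35={x1,x12,x32} U36={x12,x15,x18} U45={x2,x16,x28} U46={x5,x18,x24} U56={x3,x8,x12}
  U123={x13} U126={x20} U134={x9} U145={x2} U156={x8} U235={x32} U245={x16} U246={x5} U346={x18} U356={x12}
C dims 6,15,10; δ0: rk_F2 5; δ1: rk_F2 9
Ȟ^0 = (6 − 5) − 0 = 1, so Ȟ^0 ≅ Z/2
Ȟ^1 = (15 − 9) − 5 = 1, so Ȟ^1 ≅ Z/2
Ȟ^2 = (10 − 0) − 9 = 1, so Ȟ^2 ≅ Z/2


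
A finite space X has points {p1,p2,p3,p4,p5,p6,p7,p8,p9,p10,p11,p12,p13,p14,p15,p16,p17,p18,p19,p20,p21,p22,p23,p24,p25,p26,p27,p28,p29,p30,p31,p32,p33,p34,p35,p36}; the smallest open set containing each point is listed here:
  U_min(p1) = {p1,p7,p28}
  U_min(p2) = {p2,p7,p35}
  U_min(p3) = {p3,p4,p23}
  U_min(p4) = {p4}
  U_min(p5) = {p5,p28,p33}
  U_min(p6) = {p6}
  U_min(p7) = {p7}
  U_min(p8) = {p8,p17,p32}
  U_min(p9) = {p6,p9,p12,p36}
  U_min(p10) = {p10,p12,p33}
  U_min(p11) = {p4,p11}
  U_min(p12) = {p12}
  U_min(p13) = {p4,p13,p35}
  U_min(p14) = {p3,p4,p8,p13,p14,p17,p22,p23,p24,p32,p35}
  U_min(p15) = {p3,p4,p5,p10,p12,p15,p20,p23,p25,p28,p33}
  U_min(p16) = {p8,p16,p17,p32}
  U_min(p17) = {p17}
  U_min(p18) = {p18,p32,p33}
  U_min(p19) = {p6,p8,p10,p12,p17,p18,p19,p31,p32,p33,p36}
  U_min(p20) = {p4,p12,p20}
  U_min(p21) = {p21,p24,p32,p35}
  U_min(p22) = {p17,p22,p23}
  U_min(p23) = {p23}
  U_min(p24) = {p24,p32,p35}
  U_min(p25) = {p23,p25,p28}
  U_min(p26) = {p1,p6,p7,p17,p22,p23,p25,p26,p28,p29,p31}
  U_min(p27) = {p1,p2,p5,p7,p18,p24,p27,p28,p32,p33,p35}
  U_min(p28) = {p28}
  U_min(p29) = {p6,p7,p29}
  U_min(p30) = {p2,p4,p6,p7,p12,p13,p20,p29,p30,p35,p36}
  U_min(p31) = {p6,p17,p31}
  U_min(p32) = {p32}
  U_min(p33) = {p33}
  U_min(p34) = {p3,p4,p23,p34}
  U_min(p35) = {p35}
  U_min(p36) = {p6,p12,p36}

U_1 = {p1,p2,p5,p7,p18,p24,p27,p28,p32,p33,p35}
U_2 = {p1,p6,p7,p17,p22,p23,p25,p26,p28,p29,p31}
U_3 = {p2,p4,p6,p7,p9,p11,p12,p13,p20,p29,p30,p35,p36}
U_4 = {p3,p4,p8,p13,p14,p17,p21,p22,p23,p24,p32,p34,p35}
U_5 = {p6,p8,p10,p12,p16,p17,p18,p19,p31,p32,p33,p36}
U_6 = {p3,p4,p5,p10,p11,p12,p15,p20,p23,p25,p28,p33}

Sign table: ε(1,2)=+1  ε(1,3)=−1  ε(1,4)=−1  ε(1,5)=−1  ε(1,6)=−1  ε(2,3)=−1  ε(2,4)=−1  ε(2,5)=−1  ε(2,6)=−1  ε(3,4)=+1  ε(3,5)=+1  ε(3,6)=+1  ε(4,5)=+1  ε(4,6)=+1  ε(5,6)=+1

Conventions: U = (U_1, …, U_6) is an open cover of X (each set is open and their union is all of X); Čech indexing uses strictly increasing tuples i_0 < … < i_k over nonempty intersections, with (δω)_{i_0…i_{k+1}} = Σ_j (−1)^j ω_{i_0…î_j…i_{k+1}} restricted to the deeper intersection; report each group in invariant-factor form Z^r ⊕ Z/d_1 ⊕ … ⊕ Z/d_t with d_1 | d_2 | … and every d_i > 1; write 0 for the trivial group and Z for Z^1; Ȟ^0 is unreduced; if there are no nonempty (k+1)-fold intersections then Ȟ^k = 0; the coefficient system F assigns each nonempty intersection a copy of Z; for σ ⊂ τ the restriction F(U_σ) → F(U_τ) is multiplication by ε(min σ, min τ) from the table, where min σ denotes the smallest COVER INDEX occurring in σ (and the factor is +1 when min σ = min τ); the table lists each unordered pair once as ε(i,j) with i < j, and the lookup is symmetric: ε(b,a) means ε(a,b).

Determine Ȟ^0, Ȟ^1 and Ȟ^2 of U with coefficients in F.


nonempty overlaps:
  U12={p1,p7,p28} U13={p2,p7,p35} U14={p24,p32,p35} U15={p18,p32,p33} U16={p5,p28,p33} U23={p6,p7,p29} U24={p17,p22,p23} U25={p6,p17,p31} U26={p23,p25,p28} U34={p4,p13,p35} U35={p6,p12,p36} U36={p4,p11,p12,p20} U45={p8,p17,p32} U46={p3,p4,p23} U56={p10,p12,p33}
  U123={p7} U126={p28} U134={p35} U145={p32} U156={p33} U235={p6} U245={p17} U246={p23} U346={p4} U356={p12}
C dims 6,15,10; δ0: rk 5, SNF 1^5; δ1: rk 10, SNF 1^9·2
degree 0: 6−5−0 = 1 → Ȟ^0 ≅ Z
degree 1: 15−10−5 = 0 → Ȟ^1 ≅ 0
degree 2: 10−0−10 = 0 plus torsion [2] → Ȟ^2 ≅ Z/2

Ȟ^0(U;F) ≅ Z,  Ȟ^1(U;F) ≅ 0,  Ȟ^2(U;F) ≅ Z/2


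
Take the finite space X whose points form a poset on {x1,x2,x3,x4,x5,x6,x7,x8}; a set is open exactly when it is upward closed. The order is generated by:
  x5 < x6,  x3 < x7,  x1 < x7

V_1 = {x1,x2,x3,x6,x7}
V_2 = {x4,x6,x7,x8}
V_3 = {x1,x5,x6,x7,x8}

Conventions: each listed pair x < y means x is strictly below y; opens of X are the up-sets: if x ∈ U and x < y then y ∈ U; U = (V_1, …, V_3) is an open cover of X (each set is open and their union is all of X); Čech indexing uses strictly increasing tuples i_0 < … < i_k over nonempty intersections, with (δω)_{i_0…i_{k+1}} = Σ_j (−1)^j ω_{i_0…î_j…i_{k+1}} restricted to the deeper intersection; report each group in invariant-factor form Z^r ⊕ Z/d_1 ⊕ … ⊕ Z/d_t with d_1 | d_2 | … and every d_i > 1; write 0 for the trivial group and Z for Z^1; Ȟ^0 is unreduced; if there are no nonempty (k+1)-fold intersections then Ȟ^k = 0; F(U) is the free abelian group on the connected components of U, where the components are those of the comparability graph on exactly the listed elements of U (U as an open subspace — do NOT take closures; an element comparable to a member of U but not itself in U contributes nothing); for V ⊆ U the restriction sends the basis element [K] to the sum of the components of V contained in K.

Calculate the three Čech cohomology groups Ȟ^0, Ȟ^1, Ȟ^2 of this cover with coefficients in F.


Ȟ^0 = Z^5, Ȟ^1 = 0 and Ȟ^2 = 0

nonempty intersections:
  V12={x6,x7} V13={x1,x6,x7} V23={x6,x7,x8}
  V123={x6,x7}
components per intersection:
  V1: {x1,x3,x7} {x2} {x6}
  V2: {x4} {x6} {x7} {x8}
  V3: {x1,x7} {x5,x6} {x8}
  V12: {x6} {x7}
  V13: {x1,x7} {x6}
  V23: {x6} {x7} {x8}
  V123: {x6} {x7}
C dims 10,7,2; δ0: rk 5, SNF 1^5; δ1: rk 2, SNF 1^2
Ȟ^0: (10−5)−0=5 ⇒ Z^5
Ȟ^1: (7−2)−5=0 ⇒ 0
Ȟ^2: (2−0)−2=0 ⇒ 0


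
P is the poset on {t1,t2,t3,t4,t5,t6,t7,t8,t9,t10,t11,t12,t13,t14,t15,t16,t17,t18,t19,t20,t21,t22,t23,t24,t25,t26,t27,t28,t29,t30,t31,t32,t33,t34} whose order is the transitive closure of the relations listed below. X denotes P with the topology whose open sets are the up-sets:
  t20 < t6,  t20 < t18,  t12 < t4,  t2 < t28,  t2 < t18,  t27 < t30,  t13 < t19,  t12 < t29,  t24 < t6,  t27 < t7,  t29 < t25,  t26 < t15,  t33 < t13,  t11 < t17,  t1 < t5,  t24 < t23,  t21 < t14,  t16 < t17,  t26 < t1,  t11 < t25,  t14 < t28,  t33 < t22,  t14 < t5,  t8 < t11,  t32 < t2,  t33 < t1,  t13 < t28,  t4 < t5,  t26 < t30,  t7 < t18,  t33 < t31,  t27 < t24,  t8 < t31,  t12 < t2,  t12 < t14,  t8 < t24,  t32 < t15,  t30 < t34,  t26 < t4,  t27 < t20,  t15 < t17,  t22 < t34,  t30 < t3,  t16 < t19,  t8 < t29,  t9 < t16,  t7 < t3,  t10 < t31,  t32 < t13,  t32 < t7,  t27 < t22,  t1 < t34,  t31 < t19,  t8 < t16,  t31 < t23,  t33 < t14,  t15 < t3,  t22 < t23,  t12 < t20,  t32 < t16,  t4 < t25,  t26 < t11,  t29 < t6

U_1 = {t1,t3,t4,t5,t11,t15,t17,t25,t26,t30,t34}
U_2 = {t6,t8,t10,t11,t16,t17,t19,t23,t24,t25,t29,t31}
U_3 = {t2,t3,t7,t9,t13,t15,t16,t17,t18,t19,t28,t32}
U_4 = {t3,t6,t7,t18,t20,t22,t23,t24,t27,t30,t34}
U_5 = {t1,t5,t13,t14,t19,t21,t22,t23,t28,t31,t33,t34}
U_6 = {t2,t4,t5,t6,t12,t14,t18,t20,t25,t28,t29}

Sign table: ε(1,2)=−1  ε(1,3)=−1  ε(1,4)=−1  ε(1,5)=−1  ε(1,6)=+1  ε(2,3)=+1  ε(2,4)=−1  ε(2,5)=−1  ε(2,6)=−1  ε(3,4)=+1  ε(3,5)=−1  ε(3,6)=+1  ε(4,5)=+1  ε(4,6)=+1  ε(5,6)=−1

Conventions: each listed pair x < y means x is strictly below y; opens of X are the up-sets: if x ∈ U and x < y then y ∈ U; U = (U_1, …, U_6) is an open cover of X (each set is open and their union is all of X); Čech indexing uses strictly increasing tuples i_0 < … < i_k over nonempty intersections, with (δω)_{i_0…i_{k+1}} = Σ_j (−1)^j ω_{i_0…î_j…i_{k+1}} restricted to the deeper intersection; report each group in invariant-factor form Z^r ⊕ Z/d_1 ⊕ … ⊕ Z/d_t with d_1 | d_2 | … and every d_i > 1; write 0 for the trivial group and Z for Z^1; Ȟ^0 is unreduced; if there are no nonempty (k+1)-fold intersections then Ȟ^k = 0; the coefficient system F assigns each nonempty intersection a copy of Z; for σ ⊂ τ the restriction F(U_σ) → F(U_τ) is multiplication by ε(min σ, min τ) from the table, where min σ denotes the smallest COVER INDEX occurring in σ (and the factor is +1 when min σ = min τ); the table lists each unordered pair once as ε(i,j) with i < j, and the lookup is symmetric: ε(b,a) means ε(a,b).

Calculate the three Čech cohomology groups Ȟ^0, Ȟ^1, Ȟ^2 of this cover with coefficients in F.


intersection data:
  U12={t11,t17,t25} U13={t3,t15,t17} U14={t3,t30,t34} U15={t1,t5,t34} U16={t4,t5,t25} U23={t16,t17,t19} U24={t6,t23,t24} U25={t19,t23,t31} U26={t6,t25,t29} U34={t3,t7,t18} U35={t13,t19,t28} U36={t2,t18,t28} U45={t22,t23,t34} U46={t6,t18,t20} U56={t5,t14,t28}
  U123={t17} U126={t25} U134={t3} U145={t34} U156={t5} U235={t19} U245={t23} U246={t6} U346={t18} U356={t28}
C dims 6,15,10; δ0: rk 6, SNF 1^5·2; δ1: rk 9, SNF 1^9
Ȟ^0 = (6 − 6) − 0 = 0, so Ȟ^0 ≅ 0
Ȟ^1 = (15 − 9) − 6 = 0 plus torsion [2], so Ȟ^1 ≅ Z/2
Ȟ^2 = (10 − 0) − 9 = 1, so Ȟ^2 ≅ Z

Ȟ^0 ≅ 0,  Ȟ^1 ≅ Z/2,  Ȟ^2 ≅ Z


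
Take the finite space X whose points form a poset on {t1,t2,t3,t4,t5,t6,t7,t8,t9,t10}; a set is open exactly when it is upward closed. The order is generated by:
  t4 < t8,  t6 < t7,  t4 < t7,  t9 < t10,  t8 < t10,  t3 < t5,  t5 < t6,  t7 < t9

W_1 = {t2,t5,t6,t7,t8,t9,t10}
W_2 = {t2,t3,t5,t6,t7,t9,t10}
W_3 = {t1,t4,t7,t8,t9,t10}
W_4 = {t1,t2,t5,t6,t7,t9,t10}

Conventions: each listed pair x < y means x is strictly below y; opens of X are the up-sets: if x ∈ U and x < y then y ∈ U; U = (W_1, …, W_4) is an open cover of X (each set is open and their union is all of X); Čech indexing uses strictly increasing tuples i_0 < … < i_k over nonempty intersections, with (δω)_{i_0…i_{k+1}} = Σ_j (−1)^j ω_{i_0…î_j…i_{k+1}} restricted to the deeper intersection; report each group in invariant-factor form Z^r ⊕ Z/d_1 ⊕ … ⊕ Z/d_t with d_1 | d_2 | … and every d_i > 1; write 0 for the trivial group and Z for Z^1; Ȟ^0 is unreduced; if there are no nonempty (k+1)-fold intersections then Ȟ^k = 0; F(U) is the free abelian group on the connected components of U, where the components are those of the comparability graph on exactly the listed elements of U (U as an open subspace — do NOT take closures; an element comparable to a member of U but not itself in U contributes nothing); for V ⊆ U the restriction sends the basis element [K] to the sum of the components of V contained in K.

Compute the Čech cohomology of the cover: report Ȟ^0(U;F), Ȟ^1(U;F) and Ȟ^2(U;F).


Ȟ^0 ≅ Z^3, Ȟ^1 ≅ 0 and Ȟ^2 ≅ 0

nonempty intersections:
  W12={t2,t5,t6,t7,t9,t10} W13={t7,t8,t9,t10} W14={t2,t5,t6,t7,t9,t10} W23={t7,t9,t10} W24={t2,t5,t6,t7,t9,t10} W34={t1,t7,t9,t10}
  W123={t7,t9,t10} W124={t2,t5,t6,t7,t9,t10} W134={t7,t9,t10} W234={t7,t9,t10}
  W1234={t7,t9,t10}
components per intersection:
  W1: {t2} {t5,t6,t7,t8,t9,t10}
  W2: {t2} {t3,t5,t6,t7,t9,t10}
  W3: {t1} {t4,t7,t8,t9,t10}
  W4: {t1} {t2} {t5,t6,t7,t9,t10}
  W12: {t2} {t5,t6,t7,t9,t10}
  W13: {t7,t8,t9,t10}
  W14: {t2} {t5,t6,t7,t9,t10}
  W23: {t7,t9,t10}
  W24: {t2} {t5,t6,t7,t9,t10}
  W34: {t1} {t7,t9,t10}
  W123: {t7,t9,t10}
  W124: {t2} {t5,t6,t7,t9,t10}
  W134: {t7,t9,t10}
  W234: {t7,t9,t10}
  W1234: {t7,t9,t10}
C dims 9,10,5,1; δ0: rk 6, SNF 1^6; δ1: rk 4, SNF 1^4; δ2: rk 1, SNF 1^1
Ȟ^0: (9−6)−0=3 ⇒ Z^3
Ȟ^1: (10−4)−6=0 ⇒ 0
Ȟ^2: (5−1)−4=0 ⇒ 0


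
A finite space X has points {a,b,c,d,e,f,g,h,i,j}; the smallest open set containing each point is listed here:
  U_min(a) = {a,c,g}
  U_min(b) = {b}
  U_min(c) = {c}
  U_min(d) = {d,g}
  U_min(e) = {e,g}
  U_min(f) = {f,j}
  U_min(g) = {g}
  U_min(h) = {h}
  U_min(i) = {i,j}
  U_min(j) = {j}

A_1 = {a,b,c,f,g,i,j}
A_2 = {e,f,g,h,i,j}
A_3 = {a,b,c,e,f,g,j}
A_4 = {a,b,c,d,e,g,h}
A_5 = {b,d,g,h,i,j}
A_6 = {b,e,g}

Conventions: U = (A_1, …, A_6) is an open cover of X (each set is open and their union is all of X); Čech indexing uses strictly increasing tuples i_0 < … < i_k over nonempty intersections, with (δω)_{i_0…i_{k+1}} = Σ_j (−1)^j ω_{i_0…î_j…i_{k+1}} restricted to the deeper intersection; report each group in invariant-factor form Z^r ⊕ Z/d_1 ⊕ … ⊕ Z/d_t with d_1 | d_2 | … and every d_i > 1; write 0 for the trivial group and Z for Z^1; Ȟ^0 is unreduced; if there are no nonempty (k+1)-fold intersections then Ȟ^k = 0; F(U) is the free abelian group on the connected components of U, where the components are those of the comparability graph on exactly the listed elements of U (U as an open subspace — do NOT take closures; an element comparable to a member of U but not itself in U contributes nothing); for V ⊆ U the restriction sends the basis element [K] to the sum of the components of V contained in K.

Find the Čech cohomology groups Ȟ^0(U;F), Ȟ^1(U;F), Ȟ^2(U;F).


cover nerve:
  A12={f,g,i,j} A13={a,b,c,f,g,j} A14={a,b,c,g} A15={b,g,i,j} A16={b,g} A23={e,f,g,j} A24={e,g,h} A25={g,h,i,j} A26={e,g} A34={a,b,c,e,g} A35={b,g,j} A36={b,e,g} A45={b,d,g,h} A46={b,e,g} A56={b,g}
  A123={f,g,j} A124={g} A125={g,i,j} A126={g} A134={a,b,c,g} A135={b,g,j} A136={b,g} A145={b,g} A146={b,g} A156={b,g} A234={e,g} A235={g,j} A236={e,g} A245={g,h} A246={e,g} A256={g} A345={b,g} A346={b,e,g} A356={b,g} A456={b,g}
  A1234={g} A1235={g,j} A1236={g} A1245={g} A1246={g} A1256={g} A1345={b,g} A1346={b,g} A1356={b,g} A1456={b,g} A2345={g} A2346={e,g} A2356={g} A2456={g} A3456={b,g}
  A12345={g} A12346={g} A12356={g} A12456={g} A13456={b,g} A23456={g}
  A123456={g}
components per intersection:
  A1: {a,c,g} {b} {f,i,j}
  A2: {e,g} {f,i,j} {h}
  A3: {a,c,e,g} {b} {f,j}
  A4: {a,c,d,e,g} {b} {h}
  A5: {b} {d,g} {h} {i,j}
  A6: {b} {e,g}
  A12: {f,i,j} {g}
  A13: {a,c,g} {b} {f,j}
  A14: {a,c,g} {b}
  A15: {b} {g} {i,j}
  A16: {b} {g}
  A23: {e,g} {f,j}
  A24: {e,g} {h}
  A25: {g} {h} {i,j}
  A26: {e,g}
  A34: {a,c,e,g} {b}
  A35: {b} {g} {j}
  A36: {b} {e,g}
  A45: {b} {d,g} {h}
  A46: {b} {e,g}
  A56: {b} {g}
  A123: {f,j} {g}
  A124: {g}
  A125: {g} {i,j}
  A126: {g}
  A134: {a,c,g} {b}
  A135: {b} {g} {j}
  A136: {b} {g}
  A145: {b} {g}
  A146: {b} {g}
  A156: {b} {g}
  A234: {e,g}
  A235: {g} {j}
  A236: {e,g}
  A245: {g} {h}
  A246: {e,g}
  A256: {g}
  A345: {b} {g}
  A346: {b} {e,g}
  A356: {b} {g}
  A456: {b} {g}
  A1234: {g}
  A1235: {g} {j}
  A1236: {g}
  A1245: {g}
  A1246: {g}
  A1256: {g}
  A1345: {b} {g}
  A1346: {b} {g}
  A1356: {b} {g}
  A1456: {b} {g}
  A2345: {g}
  A2346: {e,g}
  A2356: {g}
  A2456: {g}
  A3456: {b} {g}
  A12345: {g}
  A12346: {g}
  A12356: {g}
  A12456: {g}
  A13456: {b} {g}
  A23456: {g}
  A123456: {g}
C dims 18,34,35,21; δ0: rk 14, SNF 1^14; δ1: rk 20, SNF 1^20; δ2: rk 15, SNF 1^15
Ȟ^0: (18−14)−0=4 ⇒ Z^4
Ȟ^1: (34−20)−14=0 ⇒ 0
Ȟ^2: (35−15)−20=0 ⇒ 0

Ȟ^0 ≅ Z^4, Ȟ^1 ≅ 0 and Ȟ^2 ≅ 0


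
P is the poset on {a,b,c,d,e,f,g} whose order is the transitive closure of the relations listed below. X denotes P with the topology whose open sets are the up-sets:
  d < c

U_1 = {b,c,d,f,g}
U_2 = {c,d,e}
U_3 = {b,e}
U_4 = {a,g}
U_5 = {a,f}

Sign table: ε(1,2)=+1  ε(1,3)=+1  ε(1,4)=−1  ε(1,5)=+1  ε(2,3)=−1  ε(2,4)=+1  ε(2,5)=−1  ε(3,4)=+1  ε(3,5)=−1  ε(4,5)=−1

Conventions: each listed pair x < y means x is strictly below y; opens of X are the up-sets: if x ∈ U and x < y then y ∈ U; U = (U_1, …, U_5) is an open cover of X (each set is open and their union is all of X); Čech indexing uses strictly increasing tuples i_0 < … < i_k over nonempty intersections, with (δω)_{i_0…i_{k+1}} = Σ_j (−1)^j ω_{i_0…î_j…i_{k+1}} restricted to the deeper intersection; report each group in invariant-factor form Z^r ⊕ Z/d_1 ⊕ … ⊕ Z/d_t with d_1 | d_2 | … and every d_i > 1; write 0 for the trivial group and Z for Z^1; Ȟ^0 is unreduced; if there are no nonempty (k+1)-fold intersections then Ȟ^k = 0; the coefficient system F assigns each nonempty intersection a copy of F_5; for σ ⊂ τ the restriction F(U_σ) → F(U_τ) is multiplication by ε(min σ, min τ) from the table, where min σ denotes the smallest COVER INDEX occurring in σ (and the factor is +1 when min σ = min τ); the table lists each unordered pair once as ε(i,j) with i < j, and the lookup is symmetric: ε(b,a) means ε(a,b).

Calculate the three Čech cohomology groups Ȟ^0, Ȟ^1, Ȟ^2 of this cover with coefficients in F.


cover nerve:
  U12={c,d} U13={b} U14={g} U15={f} U23={e} U45={a}
C dims 5,6; δ0: rk_F5 5
Ȟ^0: (5−5)−0=0 ⇒ 0
Ȟ^1: (6−0)−5=1 ⇒ Z/5
Ȟ^2: (0−0)−0=0 ⇒ 0

Ȟ^0(U;F) ≅ 0, Ȟ^1(U;F) ≅ Z/5 and Ȟ^2(U;F) ≅ 0


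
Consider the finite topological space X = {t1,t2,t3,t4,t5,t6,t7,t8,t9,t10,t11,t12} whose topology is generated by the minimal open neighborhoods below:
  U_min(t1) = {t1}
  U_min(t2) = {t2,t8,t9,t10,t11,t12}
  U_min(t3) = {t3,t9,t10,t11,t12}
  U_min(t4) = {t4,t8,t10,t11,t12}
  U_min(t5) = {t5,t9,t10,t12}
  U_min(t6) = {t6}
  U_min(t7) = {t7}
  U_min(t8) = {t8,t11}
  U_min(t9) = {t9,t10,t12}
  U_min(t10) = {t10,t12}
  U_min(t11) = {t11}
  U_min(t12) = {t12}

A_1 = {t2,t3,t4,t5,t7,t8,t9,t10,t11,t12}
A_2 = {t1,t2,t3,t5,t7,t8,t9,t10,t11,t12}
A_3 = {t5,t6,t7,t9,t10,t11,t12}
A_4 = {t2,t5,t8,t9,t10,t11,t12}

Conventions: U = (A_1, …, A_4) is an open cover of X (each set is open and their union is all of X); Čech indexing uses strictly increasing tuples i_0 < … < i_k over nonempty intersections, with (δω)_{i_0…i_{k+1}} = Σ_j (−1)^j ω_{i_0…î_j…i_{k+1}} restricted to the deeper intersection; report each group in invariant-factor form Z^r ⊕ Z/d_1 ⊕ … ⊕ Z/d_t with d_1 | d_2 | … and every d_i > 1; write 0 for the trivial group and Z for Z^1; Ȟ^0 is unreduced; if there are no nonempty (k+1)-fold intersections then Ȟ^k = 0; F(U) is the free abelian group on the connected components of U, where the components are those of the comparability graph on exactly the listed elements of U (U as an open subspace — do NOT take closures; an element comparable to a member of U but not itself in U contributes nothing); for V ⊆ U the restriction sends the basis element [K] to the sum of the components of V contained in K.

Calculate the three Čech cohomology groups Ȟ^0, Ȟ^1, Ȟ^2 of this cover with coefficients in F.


Ȟ^0(U;F) ≅ Z^4, Ȟ^1(U;F) ≅ 0 and Ȟ^2(U;F) ≅ 0

nerve of the cover:
  A12={t2,t3,t5,t7,t8,t9,t10,t11,t12} A13={t5,t7,t9,t10,t11,t12} A14={t2,t5,t8,t9,t10,t11,t12} A23={t5,t7,t9,t10,t11,t12} A24={t2,t5,t8,t9,t10,t11,t12} A34={t5,t9,t10,t11,t12}
  A123={t5,t7,t9,t10,t11,t12} A124={t2,t5,t8,t9,t10,t11,t12} A134={t5,t9,t10,t11,t12} A234={t5,t9,t10,t11,t12}
  A1234={t5,t9,t10,t11,t12}
components per intersection:
  A1: {t2,t3,t4,t5,t8,t9,t10,t11,t12} {t7}
  A2: {t1} {t2,t3,t5,t8,t9,t10,t11,t12} {t7}
  A3: {t5,t9,t10,t12} {t6} {t7} {t11}
  A4: {t2,t5,t8,t9,t10,t11,t12}
  A12: {t2,t3,t5,t8,t9,t10,t11,t12} {t7}
  A13: {t5,t9,t10,t12} {t7} {t11}
  A14: {t2,t5,t8,t9,t10,t11,t12}
  A23: {t5,t9,t10,t12} {t7} {t11}
  A24: {t2,t5,t8,t9,t10,t11,t12}
  A34: {t5,t9,t10,t12} {t11}
  A123: {t5,t9,t10,t12} {t7} {t11}
  A124: {t2,t5,t8,t9,t10,t11,t12}
  A134: {t5,t9,t10,t12} {t11}
  A234: {t5,t9,t10,t12} {t11}
  A1234: {t5,t9,t10,t12} {t11}
C dims 10,12,8,2; δ0: rk 6, SNF 1^6; δ1: rk 6, SNF 1^6; δ2: rk 2, SNF 1^2
Ȟ^0 = (10 − 6) − 0 = 4, so Ȟ^0 ≅ Z^4
Ȟ^1 = (12 − 6) − 6 = 0, so Ȟ^1 ≅ 0
Ȟ^2 = (8 − 2) − 6 = 0, so Ȟ^2 ≅ 0
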